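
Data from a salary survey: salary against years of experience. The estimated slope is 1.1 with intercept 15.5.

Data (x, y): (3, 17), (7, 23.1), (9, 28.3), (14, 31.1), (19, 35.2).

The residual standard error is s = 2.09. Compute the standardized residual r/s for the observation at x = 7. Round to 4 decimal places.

-0.0478

ŷ = 15.5 + 1.1·7 = 23.2
r = 23.1 − 23.2 = -0.1
r/s = -0.1 / 2.09 = -0.0478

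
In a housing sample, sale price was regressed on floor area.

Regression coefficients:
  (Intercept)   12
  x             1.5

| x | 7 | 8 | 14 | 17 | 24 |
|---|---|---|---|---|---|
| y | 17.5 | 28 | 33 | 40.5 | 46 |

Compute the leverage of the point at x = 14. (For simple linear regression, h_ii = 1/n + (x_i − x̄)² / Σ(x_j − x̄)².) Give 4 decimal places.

h = 0.2000

x̄ = (7 + 8 + 14 + 17 + 24)/5 = 14
Σ(x − x̄)² = 49 + 36 + 0 + 9 + 100 = 194
h = 1/5 + (0)²/194 = 0.2 + 0 = 0.2000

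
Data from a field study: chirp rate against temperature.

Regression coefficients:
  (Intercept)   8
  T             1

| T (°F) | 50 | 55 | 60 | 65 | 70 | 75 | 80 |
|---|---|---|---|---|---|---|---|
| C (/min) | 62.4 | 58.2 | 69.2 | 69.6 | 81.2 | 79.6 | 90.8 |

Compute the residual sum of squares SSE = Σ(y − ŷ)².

SSE = 85.04

T=50: ŷ = 8 + 50 = 58; e = 62.4 − 58 = 4.4
T=55: ŷ = 8 + 55 = 63; e = 58.2 − 63 = -4.8
T=60: ŷ = 8 + 60 = 68; e = 69.2 − 68 = 1.2
T=65: ŷ = 8 + 65 = 73; e = 69.6 − 73 = -3.4
T=70: ŷ = 8 + 70 = 78; e = 81.2 − 78 = 3.2
T=75: ŷ = 8 + 75 = 83; e = 79.6 − 83 = -3.4
T=80: ŷ = 8 + 80 = 88; e = 90.8 − 88 = 2.8
SSE = 19.36 + 23.04 + 1.44 + 11.56 + 10.24 + 11.56 + 7.84 = 85.04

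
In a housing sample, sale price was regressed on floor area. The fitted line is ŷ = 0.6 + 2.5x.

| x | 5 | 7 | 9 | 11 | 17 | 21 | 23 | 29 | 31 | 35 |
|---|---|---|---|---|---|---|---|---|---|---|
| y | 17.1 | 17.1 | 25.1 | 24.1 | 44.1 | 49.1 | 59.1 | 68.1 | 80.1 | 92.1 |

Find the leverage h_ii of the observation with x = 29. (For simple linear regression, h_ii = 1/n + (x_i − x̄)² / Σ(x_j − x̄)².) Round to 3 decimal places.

x̄ = (5 + 7 + 9 + 11 + 17 + 21 + 23 + 29 + 31 + 35)/10 = 18.8
Σ(x − x̄)² = 190.44 + 139.24 + 96.04 + 60.84 + 3.24 + 4.84 + 17.64 + 104.04 + 148.84 + 262.44 = 1027.6
h = 1/10 + (10.2)²/1027.6 = 0.1 + 0.101246 = 0.201

h = 0.201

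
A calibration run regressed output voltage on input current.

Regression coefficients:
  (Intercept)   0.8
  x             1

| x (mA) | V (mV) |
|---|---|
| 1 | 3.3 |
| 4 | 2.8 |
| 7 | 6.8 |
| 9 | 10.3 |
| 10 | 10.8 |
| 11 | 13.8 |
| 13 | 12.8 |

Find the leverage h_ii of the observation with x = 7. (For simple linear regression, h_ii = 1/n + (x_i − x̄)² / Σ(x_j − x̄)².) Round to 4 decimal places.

h = 0.1499

x̄ = (1 + 4 + 7 + 9 + 10 + 11 + 13)/7 = 7.85714
Σ(x − x̄)² = 47.0204 + 14.8776 + 0.734694 + 1.30612 + 4.59184 + 9.87755 + 26.449 = 104.857
h = 1/7 + (-0.857143)²/104.857 = 0.142857 + 0.00700662 = 0.1499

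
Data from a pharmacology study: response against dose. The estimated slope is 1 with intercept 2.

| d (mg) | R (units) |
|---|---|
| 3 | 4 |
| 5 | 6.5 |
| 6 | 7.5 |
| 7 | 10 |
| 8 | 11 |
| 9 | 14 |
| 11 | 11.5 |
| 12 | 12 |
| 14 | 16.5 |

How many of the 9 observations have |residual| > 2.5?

d=3: ŷ = 2 + 3 = 5; e = 4 − 5 = -1
d=5: ŷ = 2 + 5 = 7; e = 6.5 − 7 = -0.5
d=6: ŷ = 2 + 6 = 8; e = 7.5 − 8 = -0.5
d=7: ŷ = 2 + 7 = 9; e = 10 − 9 = 1
d=8: ŷ = 2 + 8 = 10; e = 11 − 10 = 1
d=9: ŷ = 2 + 9 = 11; e = 14 − 11 = 3
d=11: ŷ = 2 + 11 = 13; e = 11.5 − 13 = -1.5
d=12: ŷ = 2 + 12 = 14; e = 12 − 14 = -2
d=14: ŷ = 2 + 14 = 16; e = 16.5 − 16 = 0.5
|e| > 2.5: d=9 (|e|=3) → 1

1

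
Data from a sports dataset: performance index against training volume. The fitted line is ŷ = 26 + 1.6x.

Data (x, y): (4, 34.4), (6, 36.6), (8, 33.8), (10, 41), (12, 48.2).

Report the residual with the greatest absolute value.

x=4: ŷ = 26 + 1.6·4 = 32.4; r = 34.4 − 32.4 = 2
x=6: ŷ = 26 + 1.6·6 = 35.6; r = 36.6 − 35.6 = 1
x=8: ŷ = 26 + 1.6·8 = 38.8; r = 33.8 − 38.8 = -5
x=10: ŷ = 26 + 1.6·10 = 42; r = 41 − 42 = -1
x=12: ŷ = 26 + 1.6·12 = 45.2; r = 48.2 − 45.2 = 3
Largest |r| is 5 at x = 8, residual -5.

r = -5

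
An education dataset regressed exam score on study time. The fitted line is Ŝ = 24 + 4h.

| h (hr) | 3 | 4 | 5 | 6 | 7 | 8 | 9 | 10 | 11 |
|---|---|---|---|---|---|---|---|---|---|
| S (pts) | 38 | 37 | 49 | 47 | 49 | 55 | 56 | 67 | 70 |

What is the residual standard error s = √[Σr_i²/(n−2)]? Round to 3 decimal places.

s = 3.338

h=3: Ŝ = 24 + 4·3 = 36; r = 38 − 36 = 2
h=4: Ŝ = 24 + 4·4 = 40; r = 37 − 40 = -3
h=5: Ŝ = 24 + 4·5 = 44; r = 49 − 44 = 5
h=6: Ŝ = 24 + 4·6 = 48; r = 47 − 48 = -1
h=7: Ŝ = 24 + 4·7 = 52; r = 49 − 52 = -3
h=8: Ŝ = 24 + 4·8 = 56; r = 55 − 56 = -1
h=9: Ŝ = 24 + 4·9 = 60; r = 56 − 60 = -4
h=10: Ŝ = 24 + 4·10 = 64; r = 67 − 64 = 3
h=11: Ŝ = 24 + 4·11 = 68; r = 70 − 68 = 2
SSE = 4 + 9 + 25 + 1 + 9 + 1 + 16 + 9 + 4 = 78
s = √(78/7) = √11.1429 ≈ 3.338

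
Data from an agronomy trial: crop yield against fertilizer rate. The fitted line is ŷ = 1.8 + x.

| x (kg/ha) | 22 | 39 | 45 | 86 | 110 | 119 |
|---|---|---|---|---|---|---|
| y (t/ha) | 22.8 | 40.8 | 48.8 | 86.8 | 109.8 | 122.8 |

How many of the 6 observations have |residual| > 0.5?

x=22: ŷ = 1.8 + 22 = 23.8; r = 22.8 − 23.8 = -1
x=39: ŷ = 1.8 + 39 = 40.8; r = 40.8 − 40.8 = 0
x=45: ŷ = 1.8 + 45 = 46.8; r = 48.8 − 46.8 = 2
x=86: ŷ = 1.8 + 86 = 87.8; r = 86.8 − 87.8 = -1
x=110: ŷ = 1.8 + 110 = 111.8; r = 109.8 − 111.8 = -2
x=119: ŷ = 1.8 + 119 = 120.8; r = 122.8 − 120.8 = 2
|r| > 0.5: x=22 (|r|=1), x=45 (|r|=2), x=86 (|r|=1), x=110 (|r|=2), x=119 (|r|=2) → 5

5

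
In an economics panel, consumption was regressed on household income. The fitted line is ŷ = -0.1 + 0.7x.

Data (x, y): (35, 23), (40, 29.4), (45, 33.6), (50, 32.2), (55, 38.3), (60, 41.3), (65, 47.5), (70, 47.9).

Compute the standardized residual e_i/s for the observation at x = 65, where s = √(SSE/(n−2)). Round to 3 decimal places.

x=35: ŷ = -0.1 + 0.7·35 = 24.4; e = 23 − 24.4 = -1.4
x=40: ŷ = -0.1 + 0.7·40 = 27.9; e = 29.4 − 27.9 = 1.5
x=45: ŷ = -0.1 + 0.7·45 = 31.4; e = 33.6 − 31.4 = 2.2
x=50: ŷ = -0.1 + 0.7·50 = 34.9; e = 32.2 − 34.9 = -2.7
x=55: ŷ = -0.1 + 0.7·55 = 38.4; e = 38.3 − 38.4 = -0.1
x=60: ŷ = -0.1 + 0.7·60 = 41.9; e = 41.3 − 41.9 = -0.6
x=65: ŷ = -0.1 + 0.7·65 = 45.4; e = 47.5 − 45.4 = 2.1
x=70: ŷ = -0.1 + 0.7·70 = 48.9; e = 47.9 − 48.9 = -1
SSE = 1.96 + 2.25 + 4.84 + 7.29 + 0.01 + 0.36 + 4.41 + 1 = 22.12
s = √(22.12/6) = 1.92007
e/s = 2.1 / 1.92007 = 1.094

1.094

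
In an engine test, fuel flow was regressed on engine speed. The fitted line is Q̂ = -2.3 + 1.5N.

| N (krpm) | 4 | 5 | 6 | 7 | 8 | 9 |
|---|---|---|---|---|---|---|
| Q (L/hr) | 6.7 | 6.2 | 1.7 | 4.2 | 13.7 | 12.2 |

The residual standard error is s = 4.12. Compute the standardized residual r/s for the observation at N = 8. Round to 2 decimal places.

Q̂ = -2.3 + 1.5·8 = 9.7
r = 13.7 − 9.7 = 4
r/s = 4 / 4.12 = 0.97

0.97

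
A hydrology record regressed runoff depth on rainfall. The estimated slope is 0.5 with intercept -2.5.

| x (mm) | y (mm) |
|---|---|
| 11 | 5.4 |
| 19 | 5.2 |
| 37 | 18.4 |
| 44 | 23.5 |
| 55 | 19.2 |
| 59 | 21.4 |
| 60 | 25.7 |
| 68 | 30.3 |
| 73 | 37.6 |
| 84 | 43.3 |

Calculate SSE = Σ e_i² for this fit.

SSE = 127.84

x=11: ŷ = -2.5 + 0.5·11 = 3; e = 5.4 − 3 = 2.4
x=19: ŷ = -2.5 + 0.5·19 = 7; e = 5.2 − 7 = -1.8
x=37: ŷ = -2.5 + 0.5·37 = 16; e = 18.4 − 16 = 2.4
x=44: ŷ = -2.5 + 0.5·44 = 19.5; e = 23.5 − 19.5 = 4
x=55: ŷ = -2.5 + 0.5·55 = 25; e = 19.2 − 25 = -5.8
x=59: ŷ = -2.5 + 0.5·59 = 27; e = 21.4 − 27 = -5.6
x=60: ŷ = -2.5 + 0.5·60 = 27.5; e = 25.7 − 27.5 = -1.8
x=68: ŷ = -2.5 + 0.5·68 = 31.5; e = 30.3 − 31.5 = -1.2
x=73: ŷ = -2.5 + 0.5·73 = 34; e = 37.6 − 34 = 3.6
x=84: ŷ = -2.5 + 0.5·84 = 39.5; e = 43.3 − 39.5 = 3.8
SSE = 5.76 + 3.24 + 5.76 + 16 + 33.64 + 31.36 + 3.24 + 1.44 + 12.96 + 14.44 = 127.84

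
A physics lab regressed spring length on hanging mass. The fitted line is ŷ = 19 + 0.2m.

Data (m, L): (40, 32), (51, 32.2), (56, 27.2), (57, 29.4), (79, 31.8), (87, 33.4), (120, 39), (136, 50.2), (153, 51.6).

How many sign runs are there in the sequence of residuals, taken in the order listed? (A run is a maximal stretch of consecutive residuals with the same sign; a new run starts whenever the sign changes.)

3 runs

m=40: ŷ = 19 + 0.2·40 = 27; r = 32 − 27 = 5
m=51: ŷ = 19 + 0.2·51 = 29.2; r = 32.2 − 29.2 = 3
m=56: ŷ = 19 + 0.2·56 = 30.2; r = 27.2 − 30.2 = -3
m=57: ŷ = 19 + 0.2·57 = 30.4; r = 29.4 − 30.4 = -1
m=79: ŷ = 19 + 0.2·79 = 34.8; r = 31.8 − 34.8 = -3
m=87: ŷ = 19 + 0.2·87 = 36.4; r = 33.4 − 36.4 = -3
m=120: ŷ = 19 + 0.2·120 = 43; r = 39 − 43 = -4
m=136: ŷ = 19 + 0.2·136 = 46.2; r = 50.2 − 46.2 = 4
m=153: ŷ = 19 + 0.2·153 = 49.6; r = 51.6 − 49.6 = 2
Signs: + + − − − − − + +
Runs: +×2, −×5, +×2 → 3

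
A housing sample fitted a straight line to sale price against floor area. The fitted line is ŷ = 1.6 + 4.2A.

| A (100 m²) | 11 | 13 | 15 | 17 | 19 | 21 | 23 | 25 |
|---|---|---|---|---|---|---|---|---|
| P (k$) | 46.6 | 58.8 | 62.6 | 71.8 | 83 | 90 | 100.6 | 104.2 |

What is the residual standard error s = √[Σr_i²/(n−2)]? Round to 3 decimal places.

A=11: ŷ = 1.6 + 4.2·11 = 47.8; r = 46.6 − 47.8 = -1.2
A=13: ŷ = 1.6 + 4.2·13 = 56.2; r = 58.8 − 56.2 = 2.6
A=15: ŷ = 1.6 + 4.2·15 = 64.6; r = 62.6 − 64.6 = -2
A=17: ŷ = 1.6 + 4.2·17 = 73; r = 71.8 − 73 = -1.2
A=19: ŷ = 1.6 + 4.2·19 = 81.4; r = 83 − 81.4 = 1.6
A=21: ŷ = 1.6 + 4.2·21 = 89.8; r = 90 − 89.8 = 0.2
A=23: ŷ = 1.6 + 4.2·23 = 98.2; r = 100.6 − 98.2 = 2.4
A=25: ŷ = 1.6 + 4.2·25 = 106.6; r = 104.2 − 106.6 = -2.4
SSE = 1.44 + 6.76 + 4 + 1.44 + 2.56 + 0.04 + 5.76 + 5.76 = 27.76
s = √(27.76/6) = √4.62667 ≈ 2.151

s = 2.151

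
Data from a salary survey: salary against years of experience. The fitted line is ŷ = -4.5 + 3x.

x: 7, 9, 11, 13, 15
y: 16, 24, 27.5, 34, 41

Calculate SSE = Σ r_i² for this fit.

SSE = 4

x=7: ŷ = -4.5 + 3·7 = 16.5; r = 16 − 16.5 = -0.5
x=9: ŷ = -4.5 + 3·9 = 22.5; r = 24 − 22.5 = 1.5
x=11: ŷ = -4.5 + 3·11 = 28.5; r = 27.5 − 28.5 = -1
x=13: ŷ = -4.5 + 3·13 = 34.5; r = 34 − 34.5 = -0.5
x=15: ŷ = -4.5 + 3·15 = 40.5; r = 41 − 40.5 = 0.5
SSE = 0.25 + 2.25 + 1 + 0.25 + 0.25 = 4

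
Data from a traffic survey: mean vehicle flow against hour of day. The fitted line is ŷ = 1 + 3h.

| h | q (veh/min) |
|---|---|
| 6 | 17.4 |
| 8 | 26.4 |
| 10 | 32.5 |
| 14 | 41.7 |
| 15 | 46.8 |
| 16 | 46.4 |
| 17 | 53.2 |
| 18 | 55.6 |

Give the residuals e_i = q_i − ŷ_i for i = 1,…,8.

h=6: ŷ = 1 + 3·6 = 19; e = 17.4 − 19 = -1.6
h=8: ŷ = 1 + 3·8 = 25; e = 26.4 − 25 = 1.4
h=10: ŷ = 1 + 3·10 = 31; e = 32.5 − 31 = 1.5
h=14: ŷ = 1 + 3·14 = 43; e = 41.7 − 43 = -1.3
h=15: ŷ = 1 + 3·15 = 46; e = 46.8 − 46 = 0.8
h=16: ŷ = 1 + 3·16 = 49; e = 46.4 − 49 = -2.6
h=17: ŷ = 1 + 3·17 = 52; e = 53.2 − 52 = 1.2
h=18: ŷ = 1 + 3·18 = 55; e = 55.6 − 55 = 0.6

-1.6, 1.4, 1.5, -1.3, 0.8, -2.6, 1.2, 0.6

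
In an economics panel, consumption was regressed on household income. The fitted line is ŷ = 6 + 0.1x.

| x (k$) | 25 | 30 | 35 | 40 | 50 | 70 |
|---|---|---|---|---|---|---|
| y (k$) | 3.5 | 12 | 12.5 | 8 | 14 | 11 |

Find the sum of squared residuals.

x=25: ŷ = 6 + 0.1·25 = 8.5; e = 3.5 − 8.5 = -5
x=30: ŷ = 6 + 0.1·30 = 9; e = 12 − 9 = 3
x=35: ŷ = 6 + 0.1·35 = 9.5; e = 12.5 − 9.5 = 3
x=40: ŷ = 6 + 0.1·40 = 10; e = 8 − 10 = -2
x=50: ŷ = 6 + 0.1·50 = 11; e = 14 − 11 = 3
x=70: ŷ = 6 + 0.1·70 = 13; e = 11 − 13 = -2
SSE = 25 + 9 + 9 + 4 + 9 + 4 = 60

SSE = 60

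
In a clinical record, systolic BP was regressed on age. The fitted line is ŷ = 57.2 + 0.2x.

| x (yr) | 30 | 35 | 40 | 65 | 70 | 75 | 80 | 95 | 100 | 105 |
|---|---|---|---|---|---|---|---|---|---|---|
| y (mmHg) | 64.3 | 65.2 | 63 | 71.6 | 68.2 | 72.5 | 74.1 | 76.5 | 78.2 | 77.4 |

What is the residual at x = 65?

e = 1.4

ŷ = 57.2 + 0.2·65 = 70.2
e = 71.6 − 70.2 = 1.4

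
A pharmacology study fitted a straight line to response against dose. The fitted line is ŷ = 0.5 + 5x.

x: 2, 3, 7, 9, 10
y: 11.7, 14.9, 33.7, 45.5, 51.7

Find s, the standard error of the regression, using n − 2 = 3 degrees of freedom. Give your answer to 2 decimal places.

s = 1.47

x=2: ŷ = 0.5 + 5·2 = 10.5; e = 11.7 − 10.5 = 1.2
x=3: ŷ = 0.5 + 5·3 = 15.5; e = 14.9 − 15.5 = -0.6
x=7: ŷ = 0.5 + 5·7 = 35.5; e = 33.7 − 35.5 = -1.8
x=9: ŷ = 0.5 + 5·9 = 45.5; e = 45.5 − 45.5 = 0
x=10: ŷ = 0.5 + 5·10 = 50.5; e = 51.7 − 50.5 = 1.2
SSE = 1.44 + 0.36 + 3.24 + 0 + 1.44 = 6.48
s = √(6.48/3) = √2.16 ≈ 1.47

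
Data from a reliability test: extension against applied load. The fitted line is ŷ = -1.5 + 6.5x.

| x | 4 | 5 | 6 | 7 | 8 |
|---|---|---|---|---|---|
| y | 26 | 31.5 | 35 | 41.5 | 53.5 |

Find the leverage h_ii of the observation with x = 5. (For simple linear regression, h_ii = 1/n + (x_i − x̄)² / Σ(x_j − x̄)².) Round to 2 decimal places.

x̄ = (4 + 5 + 6 + 7 + 8)/5 = 6
Σ(x − x̄)² = 4 + 1 + 0 + 1 + 4 = 10
h = 1/5 + (-1)²/10 = 0.2 + 0.1 = 0.30

h = 0.30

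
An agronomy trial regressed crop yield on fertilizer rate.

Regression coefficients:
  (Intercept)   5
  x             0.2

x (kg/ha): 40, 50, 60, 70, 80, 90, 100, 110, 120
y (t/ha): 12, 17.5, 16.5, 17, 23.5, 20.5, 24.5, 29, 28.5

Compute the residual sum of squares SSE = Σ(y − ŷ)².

SSE = 28.5

x=40: ŷ = 5 + 0.2·40 = 13; r = 12 − 13 = -1
x=50: ŷ = 5 + 0.2·50 = 15; r = 17.5 − 15 = 2.5
x=60: ŷ = 5 + 0.2·60 = 17; r = 16.5 − 17 = -0.5
x=70: ŷ = 5 + 0.2·70 = 19; r = 17 − 19 = -2
x=80: ŷ = 5 + 0.2·80 = 21; r = 23.5 − 21 = 2.5
x=90: ŷ = 5 + 0.2·90 = 23; r = 20.5 − 23 = -2.5
x=100: ŷ = 5 + 0.2·100 = 25; r = 24.5 − 25 = -0.5
x=110: ŷ = 5 + 0.2·110 = 27; r = 29 − 27 = 2
x=120: ŷ = 5 + 0.2·120 = 29; r = 28.5 − 29 = -0.5
SSE = 1 + 6.25 + 0.25 + 4 + 6.25 + 6.25 + 0.25 + 4 + 0.25 = 28.5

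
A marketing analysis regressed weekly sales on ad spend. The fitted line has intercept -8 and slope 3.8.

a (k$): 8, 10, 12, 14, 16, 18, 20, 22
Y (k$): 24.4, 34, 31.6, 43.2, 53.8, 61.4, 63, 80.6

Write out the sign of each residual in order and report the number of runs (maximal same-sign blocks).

5 runs

a=8: ŷ = -8 + 3.8·8 = 22.4; r = 24.4 − 22.4 = 2
a=10: ŷ = -8 + 3.8·10 = 30; r = 34 − 30 = 4
a=12: ŷ = -8 + 3.8·12 = 37.6; r = 31.6 − 37.6 = -6
a=14: ŷ = -8 + 3.8·14 = 45.2; r = 43.2 − 45.2 = -2
a=16: ŷ = -8 + 3.8·16 = 52.8; r = 53.8 − 52.8 = 1
a=18: ŷ = -8 + 3.8·18 = 60.4; r = 61.4 − 60.4 = 1
a=20: ŷ = -8 + 3.8·20 = 68; r = 63 − 68 = -5
a=22: ŷ = -8 + 3.8·22 = 75.6; r = 80.6 − 75.6 = 5
Signs: + + − − + + − +
Runs: +×2, −×2, +×2, −×1, +×1 → 5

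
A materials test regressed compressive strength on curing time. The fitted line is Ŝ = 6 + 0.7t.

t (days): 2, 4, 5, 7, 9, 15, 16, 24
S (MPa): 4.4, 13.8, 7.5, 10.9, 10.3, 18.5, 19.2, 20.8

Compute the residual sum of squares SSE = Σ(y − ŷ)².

t=2: Ŝ = 6 + 0.7·2 = 7.4; r = 4.4 − 7.4 = -3
t=4: Ŝ = 6 + 0.7·4 = 8.8; r = 13.8 − 8.8 = 5
t=5: Ŝ = 6 + 0.7·5 = 9.5; r = 7.5 − 9.5 = -2
t=7: Ŝ = 6 + 0.7·7 = 10.9; r = 10.9 − 10.9 = 0
t=9: Ŝ = 6 + 0.7·9 = 12.3; r = 10.3 − 12.3 = -2
t=15: Ŝ = 6 + 0.7·15 = 16.5; r = 18.5 − 16.5 = 2
t=16: Ŝ = 6 + 0.7·16 = 17.2; r = 19.2 − 17.2 = 2
t=24: Ŝ = 6 + 0.7·24 = 22.8; r = 20.8 − 22.8 = -2
SSE = 9 + 25 + 4 + 0 + 4 + 4 + 4 + 4 = 54

SSE = 54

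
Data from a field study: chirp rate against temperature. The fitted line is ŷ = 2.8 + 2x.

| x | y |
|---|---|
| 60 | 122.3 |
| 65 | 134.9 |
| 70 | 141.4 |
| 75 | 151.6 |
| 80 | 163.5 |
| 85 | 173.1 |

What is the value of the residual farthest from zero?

x=60: ŷ = 2.8 + 2·60 = 122.8; r = 122.3 − 122.8 = -0.5
x=65: ŷ = 2.8 + 2·65 = 132.8; r = 134.9 − 132.8 = 2.1
x=70: ŷ = 2.8 + 2·70 = 142.8; r = 141.4 − 142.8 = -1.4
x=75: ŷ = 2.8 + 2·75 = 152.8; r = 151.6 − 152.8 = -1.2
x=80: ŷ = 2.8 + 2·80 = 162.8; r = 163.5 − 162.8 = 0.7
x=85: ŷ = 2.8 + 2·85 = 172.8; r = 173.1 − 172.8 = 0.3
Largest |r| is 2.1 at x = 65, residual 2.1.

r = 2.1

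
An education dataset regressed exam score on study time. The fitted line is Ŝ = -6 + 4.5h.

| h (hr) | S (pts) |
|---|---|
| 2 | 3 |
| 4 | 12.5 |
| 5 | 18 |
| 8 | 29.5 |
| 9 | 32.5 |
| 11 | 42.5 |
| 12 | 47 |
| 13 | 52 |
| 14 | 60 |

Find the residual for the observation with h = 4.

Ŝ = -6 + 4.5·4 = 12
e = 12.5 − 12 = 0.5

e = 0.5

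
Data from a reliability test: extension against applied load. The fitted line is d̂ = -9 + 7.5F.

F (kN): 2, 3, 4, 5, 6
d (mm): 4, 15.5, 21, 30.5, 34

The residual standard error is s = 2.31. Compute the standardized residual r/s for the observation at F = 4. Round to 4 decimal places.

0.0000

d̂ = -9 + 7.5·4 = 21
r = 21 − 21 = 0
r/s = 0 / 2.31 = 0.0000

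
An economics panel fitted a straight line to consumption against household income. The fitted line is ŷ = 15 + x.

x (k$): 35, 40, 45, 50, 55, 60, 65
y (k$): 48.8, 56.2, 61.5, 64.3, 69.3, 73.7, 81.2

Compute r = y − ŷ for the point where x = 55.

ŷ = 15 + 55 = 70
r = 69.3 − 70 = -0.7

r = -0.7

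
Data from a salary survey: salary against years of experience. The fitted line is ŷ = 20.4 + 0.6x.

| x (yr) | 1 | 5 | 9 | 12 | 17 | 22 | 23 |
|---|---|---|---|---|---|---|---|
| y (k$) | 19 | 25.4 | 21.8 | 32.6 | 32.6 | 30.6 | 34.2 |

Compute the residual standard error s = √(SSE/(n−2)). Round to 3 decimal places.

x=1: ŷ = 20.4 + 0.6·1 = 21; r = 19 − 21 = -2
x=5: ŷ = 20.4 + 0.6·5 = 23.4; r = 25.4 − 23.4 = 2
x=9: ŷ = 20.4 + 0.6·9 = 25.8; r = 21.8 − 25.8 = -4
x=12: ŷ = 20.4 + 0.6·12 = 27.6; r = 32.6 − 27.6 = 5
x=17: ŷ = 20.4 + 0.6·17 = 30.6; r = 32.6 − 30.6 = 2
x=22: ŷ = 20.4 + 0.6·22 = 33.6; r = 30.6 − 33.6 = -3
x=23: ŷ = 20.4 + 0.6·23 = 34.2; r = 34.2 − 34.2 = 0
SSE = 4 + 4 + 16 + 25 + 4 + 9 + 0 = 62
s = √(62/5) = √12.4 ≈ 3.521

s = 3.521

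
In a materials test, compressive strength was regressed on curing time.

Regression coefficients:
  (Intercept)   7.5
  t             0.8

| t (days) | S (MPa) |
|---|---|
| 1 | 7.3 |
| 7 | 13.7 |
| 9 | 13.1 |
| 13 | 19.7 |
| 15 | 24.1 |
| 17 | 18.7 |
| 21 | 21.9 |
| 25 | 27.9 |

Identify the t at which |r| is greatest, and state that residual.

t=1: ŷ = 7.5 + 0.8·1 = 8.3; r = 7.3 − 8.3 = -1
t=7: ŷ = 7.5 + 0.8·7 = 13.1; r = 13.7 − 13.1 = 0.6
t=9: ŷ = 7.5 + 0.8·9 = 14.7; r = 13.1 − 14.7 = -1.6
t=13: ŷ = 7.5 + 0.8·13 = 17.9; r = 19.7 − 17.9 = 1.8
t=15: ŷ = 7.5 + 0.8·15 = 19.5; r = 24.1 − 19.5 = 4.6
t=17: ŷ = 7.5 + 0.8·17 = 21.1; r = 18.7 − 21.1 = -2.4
t=21: ŷ = 7.5 + 0.8·21 = 24.3; r = 21.9 − 24.3 = -2.4
t=25: ŷ = 7.5 + 0.8·25 = 27.5; r = 27.9 − 27.5 = 0.4
Largest |r| is 4.6 at t = 15, residual 4.6.

t = 15, r = 4.6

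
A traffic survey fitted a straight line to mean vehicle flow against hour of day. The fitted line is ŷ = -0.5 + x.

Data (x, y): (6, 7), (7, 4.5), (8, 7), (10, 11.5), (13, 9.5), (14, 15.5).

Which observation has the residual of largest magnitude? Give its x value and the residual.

x = 13, r = -3

x=6: ŷ = -0.5 + 6 = 5.5; r = 7 − 5.5 = 1.5
x=7: ŷ = -0.5 + 7 = 6.5; r = 4.5 − 6.5 = -2
x=8: ŷ = -0.5 + 8 = 7.5; r = 7 − 7.5 = -0.5
x=10: ŷ = -0.5 + 10 = 9.5; r = 11.5 − 9.5 = 2
x=13: ŷ = -0.5 + 13 = 12.5; r = 9.5 − 12.5 = -3
x=14: ŷ = -0.5 + 14 = 13.5; r = 15.5 − 13.5 = 2
Largest |r| is 3 at x = 13, residual -3.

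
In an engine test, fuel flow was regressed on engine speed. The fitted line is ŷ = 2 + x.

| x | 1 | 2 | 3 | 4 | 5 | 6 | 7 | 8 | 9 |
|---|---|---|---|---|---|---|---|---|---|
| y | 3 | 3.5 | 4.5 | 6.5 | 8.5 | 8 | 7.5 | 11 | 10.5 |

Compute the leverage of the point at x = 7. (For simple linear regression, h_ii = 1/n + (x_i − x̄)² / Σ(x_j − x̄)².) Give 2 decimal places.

h = 0.18

x̄ = (1 + 2 + 3 + 4 + 5 + 6 + 7 + 8 + 9)/9 = 5
Σ(x − x̄)² = 16 + 9 + 4 + 1 + 0 + 1 + 4 + 9 + 16 = 60
h = 1/9 + (2)²/60 = 0.111111 + 0.0666667 = 0.18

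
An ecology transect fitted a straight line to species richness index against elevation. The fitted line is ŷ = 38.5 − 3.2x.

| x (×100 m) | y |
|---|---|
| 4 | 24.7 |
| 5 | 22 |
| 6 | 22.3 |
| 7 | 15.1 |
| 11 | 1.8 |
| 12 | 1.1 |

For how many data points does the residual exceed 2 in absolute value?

x=4: ŷ = 38.5 − 3.2·4 = 25.7; r = 24.7 − 25.7 = -1
x=5: ŷ = 38.5 − 3.2·5 = 22.5; r = 22 − 22.5 = -0.5
x=6: ŷ = 38.5 − 3.2·6 = 19.3; r = 22.3 − 19.3 = 3
x=7: ŷ = 38.5 − 3.2·7 = 16.1; r = 15.1 − 16.1 = -1
x=11: ŷ = 38.5 − 3.2·11 = 3.3; r = 1.8 − 3.3 = -1.5
x=12: ŷ = 38.5 − 3.2·12 = 0.1; r = 1.1 − 0.1 = 1
|r| > 2: x=6 (|r|=3) → 1

1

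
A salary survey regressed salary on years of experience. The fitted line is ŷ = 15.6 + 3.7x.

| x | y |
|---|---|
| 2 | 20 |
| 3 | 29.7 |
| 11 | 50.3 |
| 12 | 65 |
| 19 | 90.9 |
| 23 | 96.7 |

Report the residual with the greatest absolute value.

e = -6

x=2: ŷ = 15.6 + 3.7·2 = 23; e = 20 − 23 = -3
x=3: ŷ = 15.6 + 3.7·3 = 26.7; e = 29.7 − 26.7 = 3
x=11: ŷ = 15.6 + 3.7·11 = 56.3; e = 50.3 − 56.3 = -6
x=12: ŷ = 15.6 + 3.7·12 = 60; e = 65 − 60 = 5
x=19: ŷ = 15.6 + 3.7·19 = 85.9; e = 90.9 − 85.9 = 5
x=23: ŷ = 15.6 + 3.7·23 = 100.7; e = 96.7 − 100.7 = -4
Largest |e| is 6 at x = 11, residual -6.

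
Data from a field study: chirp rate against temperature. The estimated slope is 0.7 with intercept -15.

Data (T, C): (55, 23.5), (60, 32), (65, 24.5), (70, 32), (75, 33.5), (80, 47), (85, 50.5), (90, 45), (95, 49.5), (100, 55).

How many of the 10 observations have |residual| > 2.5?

6

T=55: ŷ = -15 + 0.7·55 = 23.5; r = 23.5 − 23.5 = 0
T=60: ŷ = -15 + 0.7·60 = 27; r = 32 − 27 = 5
T=65: ŷ = -15 + 0.7·65 = 30.5; r = 24.5 − 30.5 = -6
T=70: ŷ = -15 + 0.7·70 = 34; r = 32 − 34 = -2
T=75: ŷ = -15 + 0.7·75 = 37.5; r = 33.5 − 37.5 = -4
T=80: ŷ = -15 + 0.7·80 = 41; r = 47 − 41 = 6
T=85: ŷ = -15 + 0.7·85 = 44.5; r = 50.5 − 44.5 = 6
T=90: ŷ = -15 + 0.7·90 = 48; r = 45 − 48 = -3
T=95: ŷ = -15 + 0.7·95 = 51.5; r = 49.5 − 51.5 = -2
T=100: ŷ = -15 + 0.7·100 = 55; r = 55 − 55 = 0
|r| > 2.5: T=60 (|r|=5), T=65 (|r|=6), T=75 (|r|=4), T=80 (|r|=6), T=85 (|r|=6), T=90 (|r|=3) → 6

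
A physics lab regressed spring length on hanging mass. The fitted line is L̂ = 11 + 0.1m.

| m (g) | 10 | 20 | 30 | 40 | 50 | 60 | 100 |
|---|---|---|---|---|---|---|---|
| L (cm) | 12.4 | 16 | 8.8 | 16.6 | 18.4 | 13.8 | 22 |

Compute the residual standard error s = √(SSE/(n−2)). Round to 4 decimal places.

s = 3.3395

m=10: L̂ = 11 + 0.1·10 = 12; r = 12.4 − 12 = 0.4
m=20: L̂ = 11 + 0.1·20 = 13; r = 16 − 13 = 3
m=30: L̂ = 11 + 0.1·30 = 14; r = 8.8 − 14 = -5.2
m=40: L̂ = 11 + 0.1·40 = 15; r = 16.6 − 15 = 1.6
m=50: L̂ = 11 + 0.1·50 = 16; r = 18.4 − 16 = 2.4
m=60: L̂ = 11 + 0.1·60 = 17; r = 13.8 − 17 = -3.2
m=100: L̂ = 11 + 0.1·100 = 21; r = 22 − 21 = 1
SSE = 0.16 + 9 + 27.04 + 2.56 + 5.76 + 10.24 + 1 = 55.76
s = √(55.76/5) = √11.152 ≈ 3.3395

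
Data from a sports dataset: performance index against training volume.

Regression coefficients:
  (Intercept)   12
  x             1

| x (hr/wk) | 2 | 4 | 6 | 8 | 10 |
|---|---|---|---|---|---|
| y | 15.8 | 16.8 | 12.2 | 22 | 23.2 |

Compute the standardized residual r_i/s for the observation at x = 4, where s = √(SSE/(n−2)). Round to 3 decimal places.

x=2: ŷ = 12 + 2 = 14; r = 15.8 − 14 = 1.8
x=4: ŷ = 12 + 4 = 16; r = 16.8 − 16 = 0.8
x=6: ŷ = 12 + 6 = 18; r = 12.2 − 18 = -5.8
x=8: ŷ = 12 + 8 = 20; r = 22 − 20 = 2
x=10: ŷ = 12 + 10 = 22; r = 23.2 − 22 = 1.2
SSE = 3.24 + 0.64 + 33.64 + 4 + 1.44 = 42.96
s = √(42.96/3) = 3.78418
r/s = 0.8 / 3.78418 = 0.211

0.211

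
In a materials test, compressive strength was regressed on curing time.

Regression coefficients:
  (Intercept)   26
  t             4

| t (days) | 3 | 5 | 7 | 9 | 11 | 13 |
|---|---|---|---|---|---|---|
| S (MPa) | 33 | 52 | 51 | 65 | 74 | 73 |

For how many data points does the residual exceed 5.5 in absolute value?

1

t=3: Ŝ = 26 + 4·3 = 38; e = 33 − 38 = -5
t=5: Ŝ = 26 + 4·5 = 46; e = 52 − 46 = 6
t=7: Ŝ = 26 + 4·7 = 54; e = 51 − 54 = -3
t=9: Ŝ = 26 + 4·9 = 62; e = 65 − 62 = 3
t=11: Ŝ = 26 + 4·11 = 70; e = 74 − 70 = 4
t=13: Ŝ = 26 + 4·13 = 78; e = 73 − 78 = -5
|e| > 5.5: t=5 (|e|=6) → 1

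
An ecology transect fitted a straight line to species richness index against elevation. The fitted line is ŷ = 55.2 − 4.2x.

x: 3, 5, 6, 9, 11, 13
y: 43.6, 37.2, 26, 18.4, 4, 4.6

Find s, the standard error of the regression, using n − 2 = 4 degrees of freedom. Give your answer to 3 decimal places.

s = 4.123

x=3: ŷ = 55.2 − 4.2·3 = 42.6; e = 43.6 − 42.6 = 1
x=5: ŷ = 55.2 − 4.2·5 = 34.2; e = 37.2 − 34.2 = 3
x=6: ŷ = 55.2 − 4.2·6 = 30; e = 26 − 30 = -4
x=9: ŷ = 55.2 − 4.2·9 = 17.4; e = 18.4 − 17.4 = 1
x=11: ŷ = 55.2 − 4.2·11 = 9; e = 4 − 9 = -5
x=13: ŷ = 55.2 − 4.2·13 = 0.6; e = 4.6 − 0.6 = 4
SSE = 1 + 9 + 16 + 1 + 25 + 16 = 68
s = √(68/4) = √17 ≈ 4.123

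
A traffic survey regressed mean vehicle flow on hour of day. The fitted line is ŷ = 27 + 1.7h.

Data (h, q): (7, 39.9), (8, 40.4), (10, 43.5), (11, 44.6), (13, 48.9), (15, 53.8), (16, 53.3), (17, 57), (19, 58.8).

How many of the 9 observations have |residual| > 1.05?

3

h=7: ŷ = 27 + 1.7·7 = 38.9; r = 39.9 − 38.9 = 1
h=8: ŷ = 27 + 1.7·8 = 40.6; r = 40.4 − 40.6 = -0.2
h=10: ŷ = 27 + 1.7·10 = 44; r = 43.5 − 44 = -0.5
h=11: ŷ = 27 + 1.7·11 = 45.7; r = 44.6 − 45.7 = -1.1
h=13: ŷ = 27 + 1.7·13 = 49.1; r = 48.9 − 49.1 = -0.2
h=15: ŷ = 27 + 1.7·15 = 52.5; r = 53.8 − 52.5 = 1.3
h=16: ŷ = 27 + 1.7·16 = 54.2; r = 53.3 − 54.2 = -0.9
h=17: ŷ = 27 + 1.7·17 = 55.9; r = 57 − 55.9 = 1.1
h=19: ŷ = 27 + 1.7·19 = 59.3; r = 58.8 − 59.3 = -0.5
|r| > 1.05: h=11 (|r|=1.1), h=15 (|r|=1.3), h=17 (|r|=1.1) → 3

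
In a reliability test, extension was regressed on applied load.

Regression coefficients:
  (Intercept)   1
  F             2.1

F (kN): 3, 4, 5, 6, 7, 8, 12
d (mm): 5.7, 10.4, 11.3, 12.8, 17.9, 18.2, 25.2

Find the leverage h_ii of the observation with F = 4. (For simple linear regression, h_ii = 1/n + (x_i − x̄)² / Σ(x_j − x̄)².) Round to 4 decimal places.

h = 0.2527

F̄ = (3 + 4 + 5 + 6 + 7 + 8 + 12)/7 = 6.42857
Σ(F − F̄)² = 11.7551 + 5.89796 + 2.04082 + 0.183673 + 0.326531 + 2.46939 + 31.0408 = 53.7143
h = 1/7 + (-2.42857)²/53.7143 = 0.142857 + 0.109802 = 0.2527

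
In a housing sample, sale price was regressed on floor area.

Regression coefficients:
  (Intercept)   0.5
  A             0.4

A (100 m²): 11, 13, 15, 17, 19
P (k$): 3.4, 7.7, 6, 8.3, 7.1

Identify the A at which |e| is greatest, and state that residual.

A=11: ŷ = 0.5 + 0.4·11 = 4.9; e = 3.4 − 4.9 = -1.5
A=13: ŷ = 0.5 + 0.4·13 = 5.7; e = 7.7 − 5.7 = 2
A=15: ŷ = 0.5 + 0.4·15 = 6.5; e = 6 − 6.5 = -0.5
A=17: ŷ = 0.5 + 0.4·17 = 7.3; e = 8.3 − 7.3 = 1
A=19: ŷ = 0.5 + 0.4·19 = 8.1; e = 7.1 − 8.1 = -1
Largest |e| is 2 at A = 13, residual 2.

A = 13, e = 2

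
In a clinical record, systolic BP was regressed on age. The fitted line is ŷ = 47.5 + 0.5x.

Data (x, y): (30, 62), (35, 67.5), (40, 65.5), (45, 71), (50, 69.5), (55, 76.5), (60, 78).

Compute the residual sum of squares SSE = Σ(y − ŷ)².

x=30: ŷ = 47.5 + 0.5·30 = 62.5; e = 62 − 62.5 = -0.5
x=35: ŷ = 47.5 + 0.5·35 = 65; e = 67.5 − 65 = 2.5
x=40: ŷ = 47.5 + 0.5·40 = 67.5; e = 65.5 − 67.5 = -2
x=45: ŷ = 47.5 + 0.5·45 = 70; e = 71 − 70 = 1
x=50: ŷ = 47.5 + 0.5·50 = 72.5; e = 69.5 − 72.5 = -3
x=55: ŷ = 47.5 + 0.5·55 = 75; e = 76.5 − 75 = 1.5
x=60: ŷ = 47.5 + 0.5·60 = 77.5; e = 78 − 77.5 = 0.5
SSE = 0.25 + 6.25 + 4 + 1 + 9 + 2.25 + 0.25 = 23

SSE = 23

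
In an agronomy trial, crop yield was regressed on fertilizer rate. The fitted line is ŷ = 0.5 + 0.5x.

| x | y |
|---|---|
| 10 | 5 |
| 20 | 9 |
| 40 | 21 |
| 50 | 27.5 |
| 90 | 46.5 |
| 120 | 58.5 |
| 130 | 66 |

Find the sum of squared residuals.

SSE = 12

x=10: ŷ = 0.5 + 0.5·10 = 5.5; e = 5 − 5.5 = -0.5
x=20: ŷ = 0.5 + 0.5·20 = 10.5; e = 9 − 10.5 = -1.5
x=40: ŷ = 0.5 + 0.5·40 = 20.5; e = 21 − 20.5 = 0.5
x=50: ŷ = 0.5 + 0.5·50 = 25.5; e = 27.5 − 25.5 = 2
x=90: ŷ = 0.5 + 0.5·90 = 45.5; e = 46.5 − 45.5 = 1
x=120: ŷ = 0.5 + 0.5·120 = 60.5; e = 58.5 − 60.5 = -2
x=130: ŷ = 0.5 + 0.5·130 = 65.5; e = 66 − 65.5 = 0.5
SSE = 0.25 + 2.25 + 0.25 + 4 + 1 + 4 + 0.25 = 12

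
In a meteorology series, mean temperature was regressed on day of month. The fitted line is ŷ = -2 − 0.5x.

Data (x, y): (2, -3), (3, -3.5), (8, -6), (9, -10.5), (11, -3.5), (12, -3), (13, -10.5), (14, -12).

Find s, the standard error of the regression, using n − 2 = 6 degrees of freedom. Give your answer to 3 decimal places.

x=2: ŷ = -2 − 0.5·2 = -3; e = -3 − (-3) = 0
x=3: ŷ = -2 − 0.5·3 = -3.5; e = -3.5 − (-3.5) = 0
x=8: ŷ = -2 − 0.5·8 = -6; e = -6 − (-6) = 0
x=9: ŷ = -2 − 0.5·9 = -6.5; e = -10.5 − (-6.5) = -4
x=11: ŷ = -2 − 0.5·11 = -7.5; e = -3.5 − (-7.5) = 4
x=12: ŷ = -2 − 0.5·12 = -8; e = -3 − (-8) = 5
x=13: ŷ = -2 − 0.5·13 = -8.5; e = -10.5 − (-8.5) = -2
x=14: ŷ = -2 − 0.5·14 = -9; e = -12 − (-9) = -3
SSE = 0 + 0 + 0 + 16 + 16 + 25 + 4 + 9 = 70
s = √(70/6) = √11.6667 ≈ 3.416

s = 3.416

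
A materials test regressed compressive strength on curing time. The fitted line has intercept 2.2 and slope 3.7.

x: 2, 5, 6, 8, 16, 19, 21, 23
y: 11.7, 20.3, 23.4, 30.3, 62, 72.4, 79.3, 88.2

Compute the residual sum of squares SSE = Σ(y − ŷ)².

SSE = 9.36

x=2: ŷ = 2.2 + 3.7·2 = 9.6; r = 11.7 − 9.6 = 2.1
x=5: ŷ = 2.2 + 3.7·5 = 20.7; r = 20.3 − 20.7 = -0.4
x=6: ŷ = 2.2 + 3.7·6 = 24.4; r = 23.4 − 24.4 = -1
x=8: ŷ = 2.2 + 3.7·8 = 31.8; r = 30.3 − 31.8 = -1.5
x=16: ŷ = 2.2 + 3.7·16 = 61.4; r = 62 − 61.4 = 0.6
x=19: ŷ = 2.2 + 3.7·19 = 72.5; r = 72.4 − 72.5 = -0.1
x=21: ŷ = 2.2 + 3.7·21 = 79.9; r = 79.3 − 79.9 = -0.6
x=23: ŷ = 2.2 + 3.7·23 = 87.3; r = 88.2 − 87.3 = 0.9
SSE = 4.41 + 0.16 + 1 + 2.25 + 0.36 + 0.01 + 0.36 + 0.81 = 9.36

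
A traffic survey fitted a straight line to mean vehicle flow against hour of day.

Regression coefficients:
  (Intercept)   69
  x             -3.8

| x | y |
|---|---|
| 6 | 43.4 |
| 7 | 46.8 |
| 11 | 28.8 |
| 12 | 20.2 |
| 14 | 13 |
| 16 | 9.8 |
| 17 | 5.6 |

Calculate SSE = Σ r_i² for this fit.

x=6: ŷ = 69 − 3.8·6 = 46.2; r = 43.4 − 46.2 = -2.8
x=7: ŷ = 69 − 3.8·7 = 42.4; r = 46.8 − 42.4 = 4.4
x=11: ŷ = 69 − 3.8·11 = 27.2; r = 28.8 − 27.2 = 1.6
x=12: ŷ = 69 − 3.8·12 = 23.4; r = 20.2 − 23.4 = -3.2
x=14: ŷ = 69 − 3.8·14 = 15.8; r = 13 − 15.8 = -2.8
x=16: ŷ = 69 − 3.8·16 = 8.2; r = 9.8 − 8.2 = 1.6
x=17: ŷ = 69 − 3.8·17 = 4.4; r = 5.6 − 4.4 = 1.2
SSE = 7.84 + 19.36 + 2.56 + 10.24 + 7.84 + 2.56 + 1.44 = 51.84

SSE = 51.84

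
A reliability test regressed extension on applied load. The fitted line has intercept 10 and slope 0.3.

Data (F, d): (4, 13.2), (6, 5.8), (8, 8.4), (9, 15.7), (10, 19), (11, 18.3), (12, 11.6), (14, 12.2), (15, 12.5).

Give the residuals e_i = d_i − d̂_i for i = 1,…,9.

2, -6, -4, 3, 6, 5, -2, -2, -2

F=4: d̂ = 10 + 0.3·4 = 11.2; e = 13.2 − 11.2 = 2
F=6: d̂ = 10 + 0.3·6 = 11.8; e = 5.8 − 11.8 = -6
F=8: d̂ = 10 + 0.3·8 = 12.4; e = 8.4 − 12.4 = -4
F=9: d̂ = 10 + 0.3·9 = 12.7; e = 15.7 − 12.7 = 3
F=10: d̂ = 10 + 0.3·10 = 13; e = 19 − 13 = 6
F=11: d̂ = 10 + 0.3·11 = 13.3; e = 18.3 − 13.3 = 5
F=12: d̂ = 10 + 0.3·12 = 13.6; e = 11.6 − 13.6 = -2
F=14: d̂ = 10 + 0.3·14 = 14.2; e = 12.2 − 14.2 = -2
F=15: d̂ = 10 + 0.3·15 = 14.5; e = 12.5 − 14.5 = -2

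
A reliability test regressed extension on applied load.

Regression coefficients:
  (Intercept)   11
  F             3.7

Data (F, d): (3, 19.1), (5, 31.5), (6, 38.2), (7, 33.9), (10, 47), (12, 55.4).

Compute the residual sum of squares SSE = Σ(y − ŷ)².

F=3: d̂ = 11 + 3.7·3 = 22.1; r = 19.1 − 22.1 = -3
F=5: d̂ = 11 + 3.7·5 = 29.5; r = 31.5 − 29.5 = 2
F=6: d̂ = 11 + 3.7·6 = 33.2; r = 38.2 − 33.2 = 5
F=7: d̂ = 11 + 3.7·7 = 36.9; r = 33.9 − 36.9 = -3
F=10: d̂ = 11 + 3.7·10 = 48; r = 47 − 48 = -1
F=12: d̂ = 11 + 3.7·12 = 55.4; r = 55.4 − 55.4 = 0
SSE = 9 + 4 + 25 + 9 + 1 + 0 = 48

SSE = 48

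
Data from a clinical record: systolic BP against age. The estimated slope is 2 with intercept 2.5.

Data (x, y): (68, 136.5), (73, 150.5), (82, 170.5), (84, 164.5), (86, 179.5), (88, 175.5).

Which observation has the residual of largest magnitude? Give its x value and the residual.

x = 84, e = -6

x=68: ŷ = 2.5 + 2·68 = 138.5; e = 136.5 − 138.5 = -2
x=73: ŷ = 2.5 + 2·73 = 148.5; e = 150.5 − 148.5 = 2
x=82: ŷ = 2.5 + 2·82 = 166.5; e = 170.5 − 166.5 = 4
x=84: ŷ = 2.5 + 2·84 = 170.5; e = 164.5 − 170.5 = -6
x=86: ŷ = 2.5 + 2·86 = 174.5; e = 179.5 − 174.5 = 5
x=88: ŷ = 2.5 + 2·88 = 178.5; e = 175.5 − 178.5 = -3
Largest |e| is 6 at x = 84, residual -6.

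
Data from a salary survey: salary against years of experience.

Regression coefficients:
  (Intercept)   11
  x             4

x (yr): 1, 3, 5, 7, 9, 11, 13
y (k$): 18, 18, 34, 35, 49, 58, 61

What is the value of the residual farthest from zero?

e = -5

x=1: ŷ = 11 + 4·1 = 15; e = 18 − 15 = 3
x=3: ŷ = 11 + 4·3 = 23; e = 18 − 23 = -5
x=5: ŷ = 11 + 4·5 = 31; e = 34 − 31 = 3
x=7: ŷ = 11 + 4·7 = 39; e = 35 − 39 = -4
x=9: ŷ = 11 + 4·9 = 47; e = 49 − 47 = 2
x=11: ŷ = 11 + 4·11 = 55; e = 58 − 55 = 3
x=13: ŷ = 11 + 4·13 = 63; e = 61 − 63 = -2
Largest |e| is 5 at x = 3, residual -5.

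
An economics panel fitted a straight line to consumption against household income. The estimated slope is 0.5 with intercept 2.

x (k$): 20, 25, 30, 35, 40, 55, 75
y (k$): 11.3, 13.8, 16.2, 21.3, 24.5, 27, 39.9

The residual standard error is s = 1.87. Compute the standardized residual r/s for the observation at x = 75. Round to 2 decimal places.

ŷ = 2 + 0.5·75 = 39.5
r = 39.9 − 39.5 = 0.4
r/s = 0.4 / 1.87 = 0.21

0.21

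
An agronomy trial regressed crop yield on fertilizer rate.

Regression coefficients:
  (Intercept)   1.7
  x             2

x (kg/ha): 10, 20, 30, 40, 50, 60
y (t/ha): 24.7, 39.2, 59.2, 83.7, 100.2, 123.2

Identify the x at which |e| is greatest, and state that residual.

x = 10, e = 3

x=10: ŷ = 1.7 + 2·10 = 21.7; e = 24.7 − 21.7 = 3
x=20: ŷ = 1.7 + 2·20 = 41.7; e = 39.2 − 41.7 = -2.5
x=30: ŷ = 1.7 + 2·30 = 61.7; e = 59.2 − 61.7 = -2.5
x=40: ŷ = 1.7 + 2·40 = 81.7; e = 83.7 − 81.7 = 2
x=50: ŷ = 1.7 + 2·50 = 101.7; e = 100.2 − 101.7 = -1.5
x=60: ŷ = 1.7 + 2·60 = 121.7; e = 123.2 − 121.7 = 1.5
Largest |e| is 3 at x = 10, residual 3.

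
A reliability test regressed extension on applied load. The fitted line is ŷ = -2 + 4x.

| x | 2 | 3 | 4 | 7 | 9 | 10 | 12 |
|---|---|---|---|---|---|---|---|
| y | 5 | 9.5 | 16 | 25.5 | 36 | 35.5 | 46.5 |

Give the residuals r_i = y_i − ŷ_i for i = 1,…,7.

-1, -0.5, 2, -0.5, 2, -2.5, 0.5

x=2: ŷ = -2 + 4·2 = 6; r = 5 − 6 = -1
x=3: ŷ = -2 + 4·3 = 10; r = 9.5 − 10 = -0.5
x=4: ŷ = -2 + 4·4 = 14; r = 16 − 14 = 2
x=7: ŷ = -2 + 4·7 = 26; r = 25.5 − 26 = -0.5
x=9: ŷ = -2 + 4·9 = 34; r = 36 − 34 = 2
x=10: ŷ = -2 + 4·10 = 38; r = 35.5 − 38 = -2.5
x=12: ŷ = -2 + 4·12 = 46; r = 46.5 − 46 = 0.5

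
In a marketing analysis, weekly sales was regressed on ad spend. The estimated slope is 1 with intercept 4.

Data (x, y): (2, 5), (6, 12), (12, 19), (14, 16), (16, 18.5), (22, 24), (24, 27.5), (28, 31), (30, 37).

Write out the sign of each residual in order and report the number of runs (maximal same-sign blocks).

x=2: ŷ = 4 + 2 = 6; e = 5 − 6 = -1
x=6: ŷ = 4 + 6 = 10; e = 12 − 10 = 2
x=12: ŷ = 4 + 12 = 16; e = 19 − 16 = 3
x=14: ŷ = 4 + 14 = 18; e = 16 − 18 = -2
x=16: ŷ = 4 + 16 = 20; e = 18.5 − 20 = -1.5
x=22: ŷ = 4 + 22 = 26; e = 24 − 26 = -2
x=24: ŷ = 4 + 24 = 28; e = 27.5 − 28 = -0.5
x=28: ŷ = 4 + 28 = 32; e = 31 − 32 = -1
x=30: ŷ = 4 + 30 = 34; e = 37 − 34 = 3
Signs: − + + − − − − − +
Runs: −×1, +×2, −×5, +×1 → 4

4 runs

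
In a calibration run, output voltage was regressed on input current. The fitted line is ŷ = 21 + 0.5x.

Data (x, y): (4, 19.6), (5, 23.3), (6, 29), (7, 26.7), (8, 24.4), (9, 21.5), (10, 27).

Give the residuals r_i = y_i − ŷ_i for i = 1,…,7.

x=4: ŷ = 21 + 0.5·4 = 23; r = 19.6 − 23 = -3.4
x=5: ŷ = 21 + 0.5·5 = 23.5; r = 23.3 − 23.5 = -0.2
x=6: ŷ = 21 + 0.5·6 = 24; r = 29 − 24 = 5
x=7: ŷ = 21 + 0.5·7 = 24.5; r = 26.7 − 24.5 = 2.2
x=8: ŷ = 21 + 0.5·8 = 25; r = 24.4 − 25 = -0.6
x=9: ŷ = 21 + 0.5·9 = 25.5; r = 21.5 − 25.5 = -4
x=10: ŷ = 21 + 0.5·10 = 26; r = 27 − 26 = 1

-3.4, -0.2, 5, 2.2, -0.6, -4, 1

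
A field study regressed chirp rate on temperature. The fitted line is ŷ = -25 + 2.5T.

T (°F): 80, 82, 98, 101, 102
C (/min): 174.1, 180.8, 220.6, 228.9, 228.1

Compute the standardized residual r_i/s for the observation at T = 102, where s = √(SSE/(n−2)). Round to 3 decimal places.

T=80: ŷ = -25 + 2.5·80 = 175; r = 174.1 − 175 = -0.9
T=82: ŷ = -25 + 2.5·82 = 180; r = 180.8 − 180 = 0.8
T=98: ŷ = -25 + 2.5·98 = 220; r = 220.6 − 220 = 0.6
T=101: ŷ = -25 + 2.5·101 = 227.5; r = 228.9 − 227.5 = 1.4
T=102: ŷ = -25 + 2.5·102 = 230; r = 228.1 − 230 = -1.9
SSE = 0.81 + 0.64 + 0.36 + 1.96 + 3.61 = 7.38
s = √(7.38/3) = 1.56844
r/s = -1.9 / 1.56844 = -1.211

-1.211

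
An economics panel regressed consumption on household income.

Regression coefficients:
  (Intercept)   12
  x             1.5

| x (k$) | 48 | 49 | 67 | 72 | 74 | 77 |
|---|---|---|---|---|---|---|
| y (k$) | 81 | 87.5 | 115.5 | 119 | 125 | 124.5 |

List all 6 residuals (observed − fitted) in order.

x=48: ŷ = 12 + 1.5·48 = 84; e = 81 − 84 = -3
x=49: ŷ = 12 + 1.5·49 = 85.5; e = 87.5 − 85.5 = 2
x=67: ŷ = 12 + 1.5·67 = 112.5; e = 115.5 − 112.5 = 3
x=72: ŷ = 12 + 1.5·72 = 120; e = 119 − 120 = -1
x=74: ŷ = 12 + 1.5·74 = 123; e = 125 − 123 = 2
x=77: ŷ = 12 + 1.5·77 = 127.5; e = 124.5 − 127.5 = -3

-3, 2, 3, -1, 2, -3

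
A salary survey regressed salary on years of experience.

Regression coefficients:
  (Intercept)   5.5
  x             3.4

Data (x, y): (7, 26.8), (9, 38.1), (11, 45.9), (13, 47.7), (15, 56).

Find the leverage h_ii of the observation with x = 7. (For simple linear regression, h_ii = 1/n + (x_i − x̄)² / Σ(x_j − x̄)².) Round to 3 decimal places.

h = 0.600

x̄ = (7 + 9 + 11 + 13 + 15)/5 = 11
Σ(x − x̄)² = 16 + 4 + 0 + 4 + 16 = 40
h = 1/5 + (-4)²/40 = 0.2 + 0.4 = 0.600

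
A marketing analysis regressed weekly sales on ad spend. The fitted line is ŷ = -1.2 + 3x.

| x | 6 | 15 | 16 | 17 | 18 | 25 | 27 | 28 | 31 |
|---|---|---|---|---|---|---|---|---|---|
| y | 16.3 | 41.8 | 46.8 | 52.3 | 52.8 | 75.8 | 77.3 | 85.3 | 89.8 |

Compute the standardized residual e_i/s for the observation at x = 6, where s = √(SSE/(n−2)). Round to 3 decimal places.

x=6: ŷ = -1.2 + 3·6 = 16.8; e = 16.3 − 16.8 = -0.5
x=15: ŷ = -1.2 + 3·15 = 43.8; e = 41.8 − 43.8 = -2
x=16: ŷ = -1.2 + 3·16 = 46.8; e = 46.8 − 46.8 = 0
x=17: ŷ = -1.2 + 3·17 = 49.8; e = 52.3 − 49.8 = 2.5
x=18: ŷ = -1.2 + 3·18 = 52.8; e = 52.8 − 52.8 = 0
x=25: ŷ = -1.2 + 3·25 = 73.8; e = 75.8 − 73.8 = 2
x=27: ŷ = -1.2 + 3·27 = 79.8; e = 77.3 − 79.8 = -2.5
x=28: ŷ = -1.2 + 3·28 = 82.8; e = 85.3 − 82.8 = 2.5
x=31: ŷ = -1.2 + 3·31 = 91.8; e = 89.8 − 91.8 = -2
SSE = 0.25 + 4 + 0 + 6.25 + 0 + 4 + 6.25 + 6.25 + 4 = 31
s = √(31/7) = 2.10442
e/s = -0.5 / 2.10442 = -0.238

-0.238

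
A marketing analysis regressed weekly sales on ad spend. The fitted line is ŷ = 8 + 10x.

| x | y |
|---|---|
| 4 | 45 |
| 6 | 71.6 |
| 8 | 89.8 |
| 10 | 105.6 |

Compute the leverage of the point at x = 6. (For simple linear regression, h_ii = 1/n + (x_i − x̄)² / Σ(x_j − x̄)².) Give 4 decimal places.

h = 0.3000

x̄ = (4 + 6 + 8 + 10)/4 = 7
Σ(x − x̄)² = 9 + 1 + 1 + 9 = 20
h = 1/4 + (-1)²/20 = 0.25 + 0.05 = 0.3000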